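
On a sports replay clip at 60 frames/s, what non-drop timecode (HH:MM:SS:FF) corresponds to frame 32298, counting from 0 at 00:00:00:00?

00:08:58:18

32298 ÷ 60 = 538 full seconds, remainder 18 frames.
538 s = 0 h 8 min 58 s.
Timecode: 00:08:58:18.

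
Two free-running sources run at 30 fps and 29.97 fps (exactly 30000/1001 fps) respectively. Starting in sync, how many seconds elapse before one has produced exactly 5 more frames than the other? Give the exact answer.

The gap grows by |30000/1001 − 30| = 30/1001 frames per second.
Time for a 5-frame gap: 5 ÷ (30/1001) = 1001/6 s.

1001/6 seconds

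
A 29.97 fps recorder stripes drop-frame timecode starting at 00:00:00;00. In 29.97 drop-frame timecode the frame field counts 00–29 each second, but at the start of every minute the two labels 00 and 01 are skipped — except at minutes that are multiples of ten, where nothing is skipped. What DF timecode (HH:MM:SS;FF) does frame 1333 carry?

00:00:44;13

Ten DF minutes hold 17982 frames, so frame 1333 lies in block 0 (frames 0–17981) with 1333 frames into that block.
The block's first minute is 1800 frames and the rest 1798 each; 1333 frames reaches minute 0, so 0 × 18 + 0 × 2 = 0 labels have been skipped so far.
Adding those back, label number 1333 + 0 = 1333 at 30 labels/s is 44 s + 13 f = 0 h 0 min 44 s frame 13, i.e. 00:00:44;13.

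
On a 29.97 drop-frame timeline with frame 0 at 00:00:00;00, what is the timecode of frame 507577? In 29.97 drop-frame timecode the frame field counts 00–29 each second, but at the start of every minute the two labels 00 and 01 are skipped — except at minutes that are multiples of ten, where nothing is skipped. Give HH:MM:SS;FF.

04:42:16;05

Each 10-minute DF block holds 10 × 60 × 30 − 9 × 2 = 17982 frames. 507577 ÷ 17982 → 28 full blocks, remainder 4081.
Within the partial block the first minute is 1800 frames and each further minute 1798, so 2 further minute boundaries passed. Total skipped labels = 18 × 28 + 2 × 2 = 508.
Non-drop label index = 507577 + 508 = 508085; at 30 labels/s that is 04:42:16:05, i.e. DF 04:42:16;05.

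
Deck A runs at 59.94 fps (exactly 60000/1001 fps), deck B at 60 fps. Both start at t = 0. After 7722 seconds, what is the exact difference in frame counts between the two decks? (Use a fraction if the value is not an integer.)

3240/7 frames

A emits 60000/1001 × 7722 = 3240000/7 frames; B emits 60 × 7722 = 463320.
Difference = 3240/7 frames (≈ 462.8571); B is ahead of A.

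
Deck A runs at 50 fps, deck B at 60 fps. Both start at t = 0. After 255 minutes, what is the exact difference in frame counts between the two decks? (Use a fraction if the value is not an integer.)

255 min = 15300 s.
A emits 50 × 15300 = 765000 frames; B emits 60 × 15300 = 918000.
Difference = 153000 frames; B is ahead of A.

153000 frames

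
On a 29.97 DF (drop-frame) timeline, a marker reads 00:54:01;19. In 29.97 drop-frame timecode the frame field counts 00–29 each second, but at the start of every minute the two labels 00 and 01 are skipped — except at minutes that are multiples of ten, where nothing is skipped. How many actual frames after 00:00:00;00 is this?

97151

As if non-drop at 30 labels/s: (0 × 3600 + 54 × 60 + 1) × 30 + 19 = 97249.
Minute boundaries passed: 54; those not divisible by 10: 54 − 5 = 49; dropped labels = 2 × 49 = 98.
Actual frame index = 97249 − 98 = 97151.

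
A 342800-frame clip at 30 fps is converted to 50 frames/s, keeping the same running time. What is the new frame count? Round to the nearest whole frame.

Frames at target rate = 342800 × (50) / (30) = 1714000/3 ≈ 571333.333.
Nearest whole frame: 571333.

571333 frames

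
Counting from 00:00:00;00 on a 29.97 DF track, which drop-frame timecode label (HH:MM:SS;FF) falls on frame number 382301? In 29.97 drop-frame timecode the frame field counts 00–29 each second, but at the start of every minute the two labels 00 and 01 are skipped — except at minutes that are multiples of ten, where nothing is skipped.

Each 10-minute DF block holds 10 × 60 × 30 − 9 × 2 = 17982 frames. 382301 ÷ 17982 → 21 full blocks, remainder 4679.
Within the partial block the first minute is 1800 frames and each further minute 1798, so 2 further minute boundaries passed. Total skipped labels = 18 × 21 + 2 × 2 = 382.
Non-drop label index = 382301 + 382 = 382683; at 30 labels/s that is 03:32:36:03, i.e. DF 03:32:36;03.

03:32:36;03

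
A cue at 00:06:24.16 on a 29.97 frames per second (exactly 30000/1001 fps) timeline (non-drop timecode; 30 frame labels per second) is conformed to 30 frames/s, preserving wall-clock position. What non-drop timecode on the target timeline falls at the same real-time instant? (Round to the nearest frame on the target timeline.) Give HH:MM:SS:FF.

Source frame index: (0×3600 + 6×60 + 24) × 30 + 16 = 11536.
Real time: 11536 / (30000/1001) = 721721/1875 s.
Target frame: (721721/1875) × (30) = 1443442/125 ≈ 11547.536 → 11548.
At 30 labels/s: frame 11548 → 00:06:24:28.

00:06:24:28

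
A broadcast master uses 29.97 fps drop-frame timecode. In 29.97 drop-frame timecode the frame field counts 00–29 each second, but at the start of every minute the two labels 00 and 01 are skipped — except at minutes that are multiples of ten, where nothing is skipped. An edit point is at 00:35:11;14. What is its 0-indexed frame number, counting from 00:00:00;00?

As if non-drop at 30 labels/s: (0 × 3600 + 35 × 60 + 11) × 30 + 14 = 63344.
Minute boundaries passed: 35; those not divisible by 10: 35 − 3 = 32; dropped labels = 2 × 32 = 64.
Actual frame index = 63344 − 64 = 63280.

63280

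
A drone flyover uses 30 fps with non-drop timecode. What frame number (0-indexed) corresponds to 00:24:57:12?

frame 44922

Total seconds to the label: (0 × 3600 + 24 × 60 + 57) = 1497.
Frame index = 1497 × 30 + 12 = 44922.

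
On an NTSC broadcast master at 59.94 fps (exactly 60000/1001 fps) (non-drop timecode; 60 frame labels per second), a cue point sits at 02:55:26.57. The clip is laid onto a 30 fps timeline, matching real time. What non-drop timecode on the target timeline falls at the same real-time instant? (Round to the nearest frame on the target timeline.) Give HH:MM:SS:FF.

02:55:37:14

Source frame index: (2×3600 + 55×60 + 26) × 60 + 57 = 631617.
Real time: 631617 / (60000/1001) = 210749539/20000 s.
Target frame: (210749539/20000) × (30) = 632248617/2000 ≈ 316124.308 → 316124.
At 30 labels/s: frame 316124 → 02:55:37:14.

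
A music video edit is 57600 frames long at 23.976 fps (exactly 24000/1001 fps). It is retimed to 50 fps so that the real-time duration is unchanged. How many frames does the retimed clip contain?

120120 frames

Target frames = source frames × (target rate / source rate) = 57600 × (50)/(24000/1001) = 57600 × 1001/480 = 120120.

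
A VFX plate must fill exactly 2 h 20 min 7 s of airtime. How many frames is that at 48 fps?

2 h 20 min 7 s = 8407 s.
Frames = 8407 × 48 = 403536.

403536 frames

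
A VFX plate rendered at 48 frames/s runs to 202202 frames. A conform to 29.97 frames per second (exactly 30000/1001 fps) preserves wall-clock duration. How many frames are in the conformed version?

126250 frames

Target frames = source frames × (target rate / source rate) = 202202 × (30000/1001)/(48) = 202202 × 625/1001 = 126250.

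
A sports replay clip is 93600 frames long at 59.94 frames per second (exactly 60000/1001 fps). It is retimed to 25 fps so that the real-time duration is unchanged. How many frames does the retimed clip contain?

39039 frames

Target frames = source frames × (target rate / source rate) = 93600 × (25)/(60000/1001) = 93600 × 1001/2400 = 39039.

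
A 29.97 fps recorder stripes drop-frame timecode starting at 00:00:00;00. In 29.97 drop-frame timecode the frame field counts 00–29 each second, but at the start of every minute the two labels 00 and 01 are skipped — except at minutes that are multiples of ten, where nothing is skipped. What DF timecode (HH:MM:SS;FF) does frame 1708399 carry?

Ten DF minutes hold 17982 frames, so frame 1708399 lies in block 95 (frames 1708290–1726271) with 109 frames into that block.
The block's first minute is 1800 frames and the rest 1798 each; 109 frames reaches minute 0, so 95 × 18 + 0 × 2 = 1710 labels have been skipped so far.
Adding those back, label number 1708399 + 1710 = 1710109 at 30 labels/s is 57003 s + 19 f = 15 h 50 min 3 s frame 19, i.e. 15:50:03;19.

15:50:03;19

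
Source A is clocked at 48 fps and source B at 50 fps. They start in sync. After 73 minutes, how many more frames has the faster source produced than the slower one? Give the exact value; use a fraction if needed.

8760 frames

73 min = 4380 s.
A emits 48 × 4380 = 210240 frames; B emits 50 × 4380 = 219000.
Difference = 8760 frames; B is ahead of A.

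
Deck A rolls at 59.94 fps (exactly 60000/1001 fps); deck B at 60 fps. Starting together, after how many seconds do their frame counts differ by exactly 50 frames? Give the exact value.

5005/6 seconds

The gap grows by |60 − 60000/1001| = 60/1001 frames per second.
Time for a 50-frame gap: 50 ÷ (60/1001) = 5005/6 s.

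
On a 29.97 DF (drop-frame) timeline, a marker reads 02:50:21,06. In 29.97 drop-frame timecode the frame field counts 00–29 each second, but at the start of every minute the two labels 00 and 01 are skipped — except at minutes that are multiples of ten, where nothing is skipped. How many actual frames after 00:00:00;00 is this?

As if non-drop at 30 labels/s: (2 × 3600 + 50 × 60 + 21) × 30 + 6 = 306636.
Minute boundaries passed: 170; those not divisible by 10: 170 − 17 = 153; dropped labels = 2 × 153 = 306.
Actual frame index = 306636 − 306 = 306330.

306330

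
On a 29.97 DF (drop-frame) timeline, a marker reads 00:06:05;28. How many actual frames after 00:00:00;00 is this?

10966

As if non-drop at 30 labels/s: (0 × 3600 + 6 × 60 + 5) × 30 + 28 = 10978.
Minute boundaries passed: 6; those not divisible by 10: 6 − 0 = 6; dropped labels = 2 × 6 = 12.
Actual frame index = 10978 − 12 = 10966.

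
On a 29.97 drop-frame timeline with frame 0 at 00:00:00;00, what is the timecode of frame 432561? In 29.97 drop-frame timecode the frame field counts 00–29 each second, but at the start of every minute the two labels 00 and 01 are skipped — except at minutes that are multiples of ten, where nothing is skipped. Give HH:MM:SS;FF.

04:00:33;03

Ten DF minutes hold 17982 frames, so frame 432561 lies in block 24 (frames 431568–449549) with 993 frames into that block.
The block's first minute is 1800 frames and the rest 1798 each; 993 frames reaches minute 0, so 24 × 18 + 0 × 2 = 432 labels have been skipped so far.
Adding those back, label number 432561 + 432 = 432993 at 30 labels/s is 14433 s + 3 f = 4 h 0 min 33 s frame 3, i.e. 04:00:33;03.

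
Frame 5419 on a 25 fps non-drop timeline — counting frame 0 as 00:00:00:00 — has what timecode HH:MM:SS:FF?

00:03:36:19

5419 ÷ 25 = 216 full seconds, remainder 19 frames.
216 s = 0 h 3 min 36 s.
Timecode: 00:03:36:19.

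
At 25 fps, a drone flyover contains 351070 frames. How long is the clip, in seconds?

Running time = 351070 / (25) = 14042.8 s.

14042.8 seconds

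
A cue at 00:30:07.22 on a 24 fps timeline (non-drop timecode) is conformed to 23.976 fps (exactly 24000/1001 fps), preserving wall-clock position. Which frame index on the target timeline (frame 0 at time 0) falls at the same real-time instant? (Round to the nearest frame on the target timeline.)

frame 43347

Source frame index: (0×3600 + 30×60 + 7) × 24 + 22 = 43390.
Real time: 43390 / (24) = 21695/12 s.
Target frame: (21695/12) × (24000/1001) = 43390000/1001 ≈ 43346.653 → 43347.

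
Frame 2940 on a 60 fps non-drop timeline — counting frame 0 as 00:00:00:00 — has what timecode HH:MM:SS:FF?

2940 ÷ 60 = 49 full seconds, remainder 0 frames.
49 s = 0 h 0 min 49 s.
Timecode: 00:00:49:00.

00:00:49:00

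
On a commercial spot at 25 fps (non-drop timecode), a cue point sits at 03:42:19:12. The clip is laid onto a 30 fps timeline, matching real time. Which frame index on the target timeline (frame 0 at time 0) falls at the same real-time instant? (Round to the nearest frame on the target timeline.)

Source frame index: (3×3600 + 42×60 + 19) × 25 + 12 = 333487.
Real time: 333487 / (25) = 333487/25 s.
Target frame: (333487/25) × (30) = 2000922/5 ≈ 400184.400 → 400184.

frame 400184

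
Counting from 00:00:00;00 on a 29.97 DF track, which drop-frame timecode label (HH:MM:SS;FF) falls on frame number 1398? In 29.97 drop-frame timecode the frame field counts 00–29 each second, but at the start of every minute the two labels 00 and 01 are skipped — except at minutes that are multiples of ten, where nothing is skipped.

Each 10-minute DF block holds 10 × 60 × 30 − 9 × 2 = 17982 frames. 1398 ÷ 17982 → 0 full blocks, remainder 1398.
Within the partial block the first minute is 1800 frames and each further minute 1798, so 0 further minute boundaries passed. Total skipped labels = 18 × 0 + 2 × 0 = 0.
Non-drop label index = 1398 + 0 = 1398; at 30 labels/s that is 00:00:46:18, i.e. DF 00:00:46;18.

00:00:46;18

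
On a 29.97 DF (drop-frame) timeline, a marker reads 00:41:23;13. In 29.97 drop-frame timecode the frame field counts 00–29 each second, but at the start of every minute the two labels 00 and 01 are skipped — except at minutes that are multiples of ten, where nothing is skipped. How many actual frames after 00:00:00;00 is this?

Complete 10-minute blocks: 4, each 17982 frames → 71928.
Remaining 1 whole minute in the current block: 1800 + 0 × 1798 = 1800 frames.
Within the current minute: 23 × 30 + 13 − 2 = 701 (labels ;00/;01 skipped at this minute). Total = 71928 + 1800 + 701 = 74429.

74429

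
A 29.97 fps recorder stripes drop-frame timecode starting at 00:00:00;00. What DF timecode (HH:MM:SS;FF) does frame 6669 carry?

Each 10-minute DF block holds 10 × 60 × 30 − 9 × 2 = 17982 frames. 6669 ÷ 17982 → 0 full blocks, remainder 6669.
Within the partial block the first minute is 1800 frames and each further minute 1798, so 3 further minute boundaries passed. Total skipped labels = 18 × 0 + 2 × 3 = 6.
Non-drop label index = 6669 + 6 = 6675; at 30 labels/s that is 00:03:42:15, i.e. DF 00:03:42;15.

00:03:42;15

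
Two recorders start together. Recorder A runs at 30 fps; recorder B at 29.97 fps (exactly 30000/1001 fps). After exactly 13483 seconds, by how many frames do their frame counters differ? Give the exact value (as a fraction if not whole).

404490/1001 frames

A emits 30 × 13483 = 404490 frames; B emits 30000/1001 × 13483 = 404490000/1001.
Difference = 404490/1001 frames (≈ 404.0859); B is behind A.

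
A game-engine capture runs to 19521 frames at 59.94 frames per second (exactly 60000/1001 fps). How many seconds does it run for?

325.67535 seconds

Running time = 19521 / (60000/1001) = 325.67535 s.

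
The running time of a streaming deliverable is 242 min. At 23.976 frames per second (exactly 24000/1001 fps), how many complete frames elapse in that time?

348131 frames

242 min = 14520 s.
Frames = 14520 × 24000/1001 = 31680000/91 ≈ 348131.8681.
Complete frames: 348131.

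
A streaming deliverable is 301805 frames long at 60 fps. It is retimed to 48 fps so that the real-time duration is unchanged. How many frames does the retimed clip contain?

241444 frames

Target frames = source frames × (target rate / source rate) = 301805 × (48)/(60) = 301805 × 4/5 = 241444.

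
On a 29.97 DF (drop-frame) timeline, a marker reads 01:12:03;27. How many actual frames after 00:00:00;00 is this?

As if non-drop at 30 labels/s: (1 × 3600 + 12 × 60 + 3) × 30 + 27 = 129717.
Minute boundaries passed: 72; those not divisible by 10: 72 − 7 = 65; dropped labels = 2 × 65 = 130.
Actual frame index = 129717 − 130 = 129587.

129587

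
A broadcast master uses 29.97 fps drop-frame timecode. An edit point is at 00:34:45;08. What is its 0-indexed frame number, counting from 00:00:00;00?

62496

Complete 10-minute blocks: 3, each 17982 frames → 53946.
Remaining 4 whole minutes in the current block: 1800 + 3 × 1798 = 7194 frames.
Within the current minute: 45 × 30 + 8 − 2 = 1356 (labels ;00/;01 skipped at this minute). Total = 53946 + 7194 + 1356 = 62496.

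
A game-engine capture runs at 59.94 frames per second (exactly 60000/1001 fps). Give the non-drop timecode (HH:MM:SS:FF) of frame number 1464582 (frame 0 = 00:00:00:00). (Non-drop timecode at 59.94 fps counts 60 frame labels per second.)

06:46:49:42

1464582 ÷ 60 = 24409 full seconds, remainder 42 frames.
24409 s = 6 h 46 min 49 s.
Timecode: 06:46:49:42.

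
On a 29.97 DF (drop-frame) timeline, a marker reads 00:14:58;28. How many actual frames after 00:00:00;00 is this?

26942

Complete 10-minute blocks: 1, each 17982 frames → 17982.
Remaining 4 whole minutes in the current block: 1800 + 3 × 1798 = 7194 frames.
Within the current minute: 58 × 30 + 28 − 2 = 1766 (labels ;00/;01 skipped at this minute). Total = 17982 + 7194 + 1766 = 26942.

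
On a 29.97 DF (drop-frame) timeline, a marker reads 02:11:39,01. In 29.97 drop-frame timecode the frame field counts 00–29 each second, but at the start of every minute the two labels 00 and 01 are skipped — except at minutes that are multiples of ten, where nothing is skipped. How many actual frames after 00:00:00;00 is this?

236735

As if non-drop at 30 labels/s: (2 × 3600 + 11 × 60 + 39) × 30 + 1 = 236971.
Minute boundaries passed: 131; those not divisible by 10: 131 − 13 = 118; dropped labels = 2 × 118 = 236.
Actual frame index = 236971 − 236 = 236735.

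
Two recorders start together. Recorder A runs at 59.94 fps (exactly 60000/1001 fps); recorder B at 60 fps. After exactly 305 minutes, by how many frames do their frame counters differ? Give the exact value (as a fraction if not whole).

305 min = 18300 s.
A emits 60000/1001 × 18300 = 1098000000/1001 frames; B emits 60 × 18300 = 1098000.
Difference = 1098000/1001 frames (≈ 1096.9031); B is ahead of A.

1098000/1001 frames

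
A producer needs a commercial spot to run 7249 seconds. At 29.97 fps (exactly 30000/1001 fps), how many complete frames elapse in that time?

217252 frames

Frames = 7249 × 30000/1001 = 19770000/91 ≈ 217252.7473.
Complete frames: 217252.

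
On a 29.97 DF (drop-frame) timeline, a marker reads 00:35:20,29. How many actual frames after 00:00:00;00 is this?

Complete 10-minute blocks: 3, each 17982 frames → 53946.
Remaining 5 whole minutes in the current block: 1800 + 4 × 1798 = 8992 frames.
Within the current minute: 20 × 30 + 29 − 2 = 627 (labels ;00/;01 skipped at this minute). Total = 53946 + 8992 + 627 = 63565.

63565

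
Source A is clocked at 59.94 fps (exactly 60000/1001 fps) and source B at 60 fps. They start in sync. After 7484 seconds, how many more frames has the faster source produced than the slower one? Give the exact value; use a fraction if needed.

A emits 60000/1001 × 7484 = 449040000/1001 frames; B emits 60 × 7484 = 449040.
Difference = 449040/1001 frames (≈ 448.5914); B is ahead of A.

449040/1001 frames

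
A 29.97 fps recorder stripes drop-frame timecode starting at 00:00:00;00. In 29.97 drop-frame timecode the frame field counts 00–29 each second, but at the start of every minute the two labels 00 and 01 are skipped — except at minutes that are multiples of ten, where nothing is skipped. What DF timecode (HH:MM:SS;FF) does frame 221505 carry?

Each 10-minute DF block holds 10 × 60 × 30 − 9 × 2 = 17982 frames. 221505 ÷ 17982 → 12 full blocks, remainder 5721.
Within the partial block the first minute is 1800 frames and each further minute 1798, so 3 further minute boundaries passed. Total skipped labels = 18 × 12 + 2 × 3 = 222.
Non-drop label index = 221505 + 222 = 221727; at 30 labels/s that is 02:03:10:27, i.e. DF 02:03:10;27.

02:03:10;27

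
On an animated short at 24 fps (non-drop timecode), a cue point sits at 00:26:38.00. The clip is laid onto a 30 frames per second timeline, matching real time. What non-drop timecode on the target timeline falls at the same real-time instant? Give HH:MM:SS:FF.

Source frame index: (0×3600 + 26×60 + 38) × 24 + 0 = 38352.
Real time: 38352 / (24) = 1598 s.
Target frame: (1598) × (30) = 47940.
At 30 labels/s: frame 47940 → 00:26:38:00.

00:26:38:00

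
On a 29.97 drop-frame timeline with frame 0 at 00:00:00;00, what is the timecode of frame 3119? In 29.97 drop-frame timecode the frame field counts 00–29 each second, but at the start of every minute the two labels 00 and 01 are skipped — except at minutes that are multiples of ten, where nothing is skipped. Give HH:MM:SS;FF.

00:01:44;01

Each 10-minute DF block holds 10 × 60 × 30 − 9 × 2 = 17982 frames. 3119 ÷ 17982 → 0 full blocks, remainder 3119.
Within the partial block the first minute is 1800 frames and each further minute 1798, so 1 further minute boundary passed. Total skipped labels = 18 × 0 + 2 × 1 = 2.
Non-drop label index = 3119 + 2 = 3121; at 30 labels/s that is 00:01:44:01, i.e. DF 00:01:44;01.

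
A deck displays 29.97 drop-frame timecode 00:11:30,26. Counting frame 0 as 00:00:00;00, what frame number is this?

As if non-drop at 30 labels/s: (0 × 3600 + 11 × 60 + 30) × 30 + 26 = 20726.
Minute boundaries passed: 11; those not divisible by 10: 11 − 1 = 10; dropped labels = 2 × 10 = 20.
Actual frame index = 20726 − 20 = 20706.

20706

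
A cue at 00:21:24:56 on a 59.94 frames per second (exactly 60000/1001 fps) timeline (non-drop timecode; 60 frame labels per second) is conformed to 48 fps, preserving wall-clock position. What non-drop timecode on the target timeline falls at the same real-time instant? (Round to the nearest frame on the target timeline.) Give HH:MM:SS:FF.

00:21:26:10

Source frame index: (0×3600 + 21×60 + 24) × 60 + 56 = 77096.
Real time: 77096 / (60000/1001) = 9646637/7500 s.
Target frame: (9646637/7500) × (48) = 38586548/625 ≈ 61738.477 → 61738.
At 48 labels/s: frame 61738 → 00:21:26:10.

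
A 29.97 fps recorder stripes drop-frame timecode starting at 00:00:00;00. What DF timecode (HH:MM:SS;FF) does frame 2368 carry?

00:01:19;00

Ten DF minutes hold 17982 frames, so frame 2368 lies in block 0 (frames 0–17981) with 2368 frames into that block.
The block's first minute is 1800 frames and the rest 1798 each; 2368 frames reaches minute 1, so 0 × 18 + 1 × 2 = 2 labels have been skipped so far.
Adding those back, label number 2368 + 2 = 2370 at 30 labels/s is 79 s + 0 f = 0 h 1 min 19 s frame 0, i.e. 00:01:19;00.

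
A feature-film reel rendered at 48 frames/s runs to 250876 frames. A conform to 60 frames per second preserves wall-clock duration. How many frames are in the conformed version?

313595 frames

Target frames = source frames × (target rate / source rate) = 250876 × (60)/(48) = 250876 × 5/4 = 313595.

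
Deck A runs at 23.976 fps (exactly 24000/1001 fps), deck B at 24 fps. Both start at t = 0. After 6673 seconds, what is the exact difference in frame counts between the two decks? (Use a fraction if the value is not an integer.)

A emits 24000/1001 × 6673 = 160152000/1001 frames; B emits 24 × 6673 = 160152.
Difference = 160152/1001 frames (≈ 159.9920); B is ahead of A.

160152/1001 frames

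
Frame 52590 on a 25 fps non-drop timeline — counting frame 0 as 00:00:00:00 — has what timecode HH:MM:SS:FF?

52590 ÷ 25 = 2103 full seconds, remainder 15 frames.
2103 s = 0 h 35 min 3 s.
Timecode: 00:35:03:15.

00:35:03:15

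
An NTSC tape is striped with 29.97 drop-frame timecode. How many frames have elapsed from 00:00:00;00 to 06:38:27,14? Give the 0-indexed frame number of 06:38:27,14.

As if non-drop at 30 labels/s: (6 × 3600 + 38 × 60 + 27) × 30 + 14 = 717224.
Minute boundaries passed: 398; those not divisible by 10: 398 − 39 = 359; dropped labels = 2 × 359 = 718.
Actual frame index = 717224 − 718 = 716506.

716506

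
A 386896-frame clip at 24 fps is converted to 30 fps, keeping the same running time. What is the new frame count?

483620 frames

Frames at target rate = 386896 × (30) / (24) = 483620.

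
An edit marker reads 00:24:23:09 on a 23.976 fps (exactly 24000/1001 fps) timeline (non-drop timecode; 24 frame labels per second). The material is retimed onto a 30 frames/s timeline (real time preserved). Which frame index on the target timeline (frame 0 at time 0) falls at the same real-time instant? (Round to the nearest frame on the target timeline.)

Source frame index: (0×3600 + 24×60 + 23) × 24 + 9 = 35121.
Real time: 35121 / (24000/1001) = 11718707/8000 s.
Target frame: (11718707/8000) × (30) = 35156121/800 ≈ 43945.151 → 43945.

frame 43945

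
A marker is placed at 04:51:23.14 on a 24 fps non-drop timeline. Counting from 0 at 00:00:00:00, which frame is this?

419606

Total seconds to the label: (4 × 3600 + 51 × 60 + 23) = 17483.
Frame index = 17483 × 24 + 14 = 419606.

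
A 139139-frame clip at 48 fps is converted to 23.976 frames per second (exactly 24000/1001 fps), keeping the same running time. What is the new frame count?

69500 frames

Target frames = source frames × (target rate / source rate) = 139139 × (24000/1001)/(48) = 139139 × 500/1001 = 69500.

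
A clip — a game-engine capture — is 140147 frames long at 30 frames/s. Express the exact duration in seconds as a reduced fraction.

140147/30 seconds

Running time = 140147 ÷ (30) = 140147 × 1/30 = 140147/30 s.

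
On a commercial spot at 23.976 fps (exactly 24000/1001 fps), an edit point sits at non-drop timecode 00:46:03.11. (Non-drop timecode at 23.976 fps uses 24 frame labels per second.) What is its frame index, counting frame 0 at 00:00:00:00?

66323

Total seconds to the label: (0 × 3600 + 46 × 60 + 3) = 2763.
Frame index = 2763 × 24 + 11 = 66323.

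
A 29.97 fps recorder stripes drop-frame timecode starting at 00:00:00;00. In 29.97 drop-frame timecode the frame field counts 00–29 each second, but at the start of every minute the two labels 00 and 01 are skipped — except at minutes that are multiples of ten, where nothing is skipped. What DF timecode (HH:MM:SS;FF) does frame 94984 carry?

Each 10-minute DF block holds 10 × 60 × 30 − 9 × 2 = 17982 frames. 94984 ÷ 17982 → 5 full blocks, remainder 5074.
Within the partial block the first minute is 1800 frames and each further minute 1798, so 2 further minute boundaries passed. Total skipped labels = 18 × 5 + 2 × 2 = 94.
Non-drop label index = 94984 + 94 = 95078; at 30 labels/s that is 00:52:49:08, i.e. DF 00:52:49;08.

00:52:49;08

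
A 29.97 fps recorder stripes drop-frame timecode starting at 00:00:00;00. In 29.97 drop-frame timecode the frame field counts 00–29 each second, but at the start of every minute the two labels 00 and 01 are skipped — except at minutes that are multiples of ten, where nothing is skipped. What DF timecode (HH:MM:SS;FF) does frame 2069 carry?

00:01:09;01

Each 10-minute DF block holds 10 × 60 × 30 − 9 × 2 = 17982 frames. 2069 ÷ 17982 → 0 full blocks, remainder 2069.
Within the partial block the first minute is 1800 frames and each further minute 1798, so 1 further minute boundary passed. Total skipped labels = 18 × 0 + 2 × 1 = 2.
Non-drop label index = 2069 + 2 = 2071; at 30 labels/s that is 00:01:09:01, i.e. DF 00:01:09;01.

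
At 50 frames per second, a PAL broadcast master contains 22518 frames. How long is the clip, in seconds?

Running time = 22518 / (50) = 450.36 s.

450.36 seconds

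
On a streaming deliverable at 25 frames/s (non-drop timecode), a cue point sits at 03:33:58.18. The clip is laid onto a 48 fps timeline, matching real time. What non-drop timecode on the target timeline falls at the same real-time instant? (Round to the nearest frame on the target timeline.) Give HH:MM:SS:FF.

Source frame index: (3×3600 + 33×60 + 58) × 25 + 18 = 320968.
Real time: 320968 / (25) = 320968/25 s.
Target frame: (320968/25) × (48) = 15406464/25 ≈ 616258.560 → 616259.
At 48 labels/s: frame 616259 → 03:33:58:35.

03:33:58:35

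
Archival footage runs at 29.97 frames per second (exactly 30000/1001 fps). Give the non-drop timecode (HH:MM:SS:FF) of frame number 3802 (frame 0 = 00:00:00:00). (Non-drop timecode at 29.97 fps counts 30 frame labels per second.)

3802 ÷ 30 = 126 full seconds, remainder 22 frames.
126 s = 0 h 2 min 6 s.
Timecode: 00:02:06:22.

00:02:06:22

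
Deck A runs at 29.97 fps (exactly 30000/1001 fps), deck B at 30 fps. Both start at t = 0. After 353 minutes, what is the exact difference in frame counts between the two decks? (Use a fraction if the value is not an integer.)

635400/1001 frames

353 min = 21180 s.
A emits 30000/1001 × 21180 = 635400000/1001 frames; B emits 30 × 21180 = 635400.
Difference = 635400/1001 frames (≈ 634.7652); B is ahead of A.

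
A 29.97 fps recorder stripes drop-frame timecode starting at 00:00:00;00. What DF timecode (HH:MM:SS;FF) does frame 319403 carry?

Ten DF minutes hold 17982 frames, so frame 319403 lies in block 17 (frames 305694–323675) with 13709 frames into that block.
The block's first minute is 1800 frames and the rest 1798 each; 13709 frames reaches minute 7, so 17 × 18 + 7 × 2 = 320 labels have been skipped so far.
Adding those back, label number 319403 + 320 = 319723 at 30 labels/s is 10657 s + 13 f = 2 h 57 min 37 s frame 13, i.e. 02:57:37;13.

02:57:37;13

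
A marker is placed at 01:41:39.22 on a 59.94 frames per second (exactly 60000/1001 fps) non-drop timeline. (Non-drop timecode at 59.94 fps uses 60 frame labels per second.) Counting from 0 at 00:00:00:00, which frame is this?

365962

Total seconds to the label: (1 × 3600 + 41 × 60 + 39) = 6099.
Frame index = 6099 × 60 + 22 = 365962.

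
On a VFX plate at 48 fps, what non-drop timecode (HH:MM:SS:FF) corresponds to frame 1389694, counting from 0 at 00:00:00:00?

08:02:31:46

1389694 ÷ 48 = 28951 full seconds, remainder 46 frames.
28951 s = 8 h 2 min 31 s.
Timecode: 08:02:31:46.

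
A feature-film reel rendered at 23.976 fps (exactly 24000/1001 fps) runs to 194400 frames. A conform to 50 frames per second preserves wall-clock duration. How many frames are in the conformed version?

Target frames = source frames × (target rate / source rate) = 194400 × (50)/(24000/1001) = 194400 × 1001/480 = 405405.

405405 frames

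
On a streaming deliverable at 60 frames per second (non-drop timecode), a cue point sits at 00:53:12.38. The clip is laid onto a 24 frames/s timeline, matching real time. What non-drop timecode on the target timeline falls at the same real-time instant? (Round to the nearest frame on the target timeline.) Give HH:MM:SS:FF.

00:53:12:15

Source frame index: (0×3600 + 53×60 + 12) × 60 + 38 = 191558.
Real time: 191558 / (60) = 95779/30 s.
Target frame: (95779/30) × (24) = 383116/5 ≈ 76623.200 → 76623.
At 24 labels/s: frame 76623 → 00:53:12:15.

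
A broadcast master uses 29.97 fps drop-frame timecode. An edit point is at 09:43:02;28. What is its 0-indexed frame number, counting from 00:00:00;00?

1048438

Complete 10-minute blocks: 58, each 17982 frames → 1042956.
Remaining 3 whole minutes in the current block: 1800 + 2 × 1798 = 5396 frames.
Within the current minute: 2 × 30 + 28 − 2 = 86 (labels ;00/;01 skipped at this minute). Total = 1042956 + 5396 + 86 = 1048438.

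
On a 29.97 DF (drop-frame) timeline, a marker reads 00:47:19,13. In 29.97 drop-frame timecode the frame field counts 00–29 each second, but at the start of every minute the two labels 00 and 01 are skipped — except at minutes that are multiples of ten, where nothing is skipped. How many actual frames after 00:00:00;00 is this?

85097

Complete 10-minute blocks: 4, each 17982 frames → 71928.
Remaining 7 whole minutes in the current block: 1800 + 6 × 1798 = 12588 frames.
Within the current minute: 19 × 30 + 13 − 2 = 581 (labels ;00/;01 skipped at this minute). Total = 71928 + 12588 + 581 = 85097.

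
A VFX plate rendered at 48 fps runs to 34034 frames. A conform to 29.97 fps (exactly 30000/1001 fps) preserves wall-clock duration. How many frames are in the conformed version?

Target frames = source frames × (target rate / source rate) = 34034 × (30000/1001)/(48) = 34034 × 625/1001 = 21250.

21250 frames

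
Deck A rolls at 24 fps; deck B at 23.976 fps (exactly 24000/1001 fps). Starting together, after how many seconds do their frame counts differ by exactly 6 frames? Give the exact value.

250.25 seconds

The gap grows by |24000/1001 − 24| = 24/1001 frames per second.
Time for a 6-frame gap: 6 ÷ (24/1001) = 250.25 s.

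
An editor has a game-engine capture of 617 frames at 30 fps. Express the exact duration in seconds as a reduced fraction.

Running time = 617 ÷ (30) = 617 × 1/30 = 617/30 s.

617/30 seconds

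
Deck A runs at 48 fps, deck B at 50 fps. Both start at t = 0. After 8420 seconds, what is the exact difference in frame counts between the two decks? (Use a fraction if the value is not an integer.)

16840 frames

A emits 48 × 8420 = 404160 frames; B emits 50 × 8420 = 421000.
Difference = 16840 frames; B is ahead of A.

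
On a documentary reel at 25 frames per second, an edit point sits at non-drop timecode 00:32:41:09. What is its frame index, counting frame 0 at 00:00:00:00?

Total seconds to the label: (0 × 3600 + 32 × 60 + 41) = 1961.
Frame index = 1961 × 25 + 9 = 49034.

49034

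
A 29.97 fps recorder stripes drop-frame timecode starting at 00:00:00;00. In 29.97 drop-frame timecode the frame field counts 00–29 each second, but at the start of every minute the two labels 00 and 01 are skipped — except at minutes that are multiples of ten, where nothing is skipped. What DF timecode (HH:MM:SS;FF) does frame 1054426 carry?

Ten DF minutes hold 17982 frames, so frame 1054426 lies in block 58 (frames 1042956–1060937) with 11470 frames into that block.
The block's first minute is 1800 frames and the rest 1798 each; 11470 frames reaches minute 6, so 58 × 18 + 6 × 2 = 1056 labels have been skipped so far.
Adding those back, label number 1054426 + 1056 = 1055482 at 30 labels/s is 35182 s + 22 f = 9 h 46 min 22 s frame 22, i.e. 09:46:22;22.

09:46:22;22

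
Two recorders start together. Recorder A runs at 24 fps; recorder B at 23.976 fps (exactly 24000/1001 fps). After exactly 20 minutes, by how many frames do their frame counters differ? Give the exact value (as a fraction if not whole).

20 min = 1200 s.
A emits 24 × 1200 = 28800 frames; B emits 24000/1001 × 1200 = 28800000/1001.
Difference = 28800/1001 frames (≈ 28.7712); B is behind A.

28800/1001 frames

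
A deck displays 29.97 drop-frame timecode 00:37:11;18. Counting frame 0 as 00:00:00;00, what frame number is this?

66880

Complete 10-minute blocks: 3, each 17982 frames → 53946.
Remaining 7 whole minutes in the current block: 1800 + 6 × 1798 = 12588 frames.
Within the current minute: 11 × 30 + 18 − 2 = 346 (labels ;00/;01 skipped at this minute). Total = 53946 + 12588 + 346 = 66880.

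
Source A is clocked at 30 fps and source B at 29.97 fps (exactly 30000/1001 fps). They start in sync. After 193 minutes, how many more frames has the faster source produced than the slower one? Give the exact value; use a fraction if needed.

193 min = 11580 s.
A emits 30 × 11580 = 347400 frames; B emits 30000/1001 × 11580 = 347400000/1001.
Difference = 347400/1001 frames (≈ 347.0529); B is behind A.

347400/1001 frames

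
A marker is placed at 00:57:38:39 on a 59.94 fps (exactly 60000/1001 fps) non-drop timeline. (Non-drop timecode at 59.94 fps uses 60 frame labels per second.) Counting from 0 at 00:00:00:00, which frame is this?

Total seconds to the label: (0 × 3600 + 57 × 60 + 38) = 3458.
Frame index = 3458 × 60 + 39 = 207519.

207519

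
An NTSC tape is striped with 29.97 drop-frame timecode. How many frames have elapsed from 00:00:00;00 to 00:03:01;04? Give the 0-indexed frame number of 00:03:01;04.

5428

Complete 10-minute blocks: 0, each 17982 frames → 0.
Remaining 3 whole minutes in the current block: 1800 + 2 × 1798 = 5396 frames.
Within the current minute: 1 × 30 + 4 − 2 = 32 (labels ;00/;01 skipped at this minute). Total = 0 + 5396 + 32 = 5428.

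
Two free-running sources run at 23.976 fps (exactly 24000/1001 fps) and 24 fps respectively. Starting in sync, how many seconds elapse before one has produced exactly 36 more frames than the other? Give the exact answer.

1501.5 seconds

The gap grows by |24 − 24000/1001| = 24/1001 frames per second.
Time for a 36-frame gap: 36 ÷ (24/1001) = 1501.5 s.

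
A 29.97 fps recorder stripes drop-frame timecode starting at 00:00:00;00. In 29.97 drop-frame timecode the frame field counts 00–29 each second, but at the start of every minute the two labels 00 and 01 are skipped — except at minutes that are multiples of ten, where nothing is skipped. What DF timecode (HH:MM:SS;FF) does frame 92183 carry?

Ten DF minutes hold 17982 frames, so frame 92183 lies in block 5 (frames 89910–107891) with 2273 frames into that block.
The block's first minute is 1800 frames and the rest 1798 each; 2273 frames reaches minute 1, so 5 × 18 + 1 × 2 = 92 labels have been skipped so far.
Adding those back, label number 92183 + 92 = 92275 at 30 labels/s is 3075 s + 25 f = 0 h 51 min 15 s frame 25, i.e. 00:51:15;25.

00:51:15;25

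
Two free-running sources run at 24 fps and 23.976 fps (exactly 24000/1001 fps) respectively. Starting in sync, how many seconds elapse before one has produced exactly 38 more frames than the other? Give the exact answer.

The gap grows by |24000/1001 − 24| = 24/1001 frames per second.
Time for a 38-frame gap: 38 ÷ (24/1001) = 19019/12 s.

19019/12 seconds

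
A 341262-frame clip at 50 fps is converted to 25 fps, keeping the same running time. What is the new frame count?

Target frames = source frames × (target rate / source rate) = 341262 × (25)/(50) = 341262 × 1/2 = 170631.

170631 frames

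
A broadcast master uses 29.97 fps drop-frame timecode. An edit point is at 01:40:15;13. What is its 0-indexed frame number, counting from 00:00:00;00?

As if non-drop at 30 labels/s: (1 × 3600 + 40 × 60 + 15) × 30 + 13 = 180463.
Minute boundaries passed: 100; those not divisible by 10: 100 − 10 = 90; dropped labels = 2 × 90 = 180.
Actual frame index = 180463 − 180 = 180283.

180283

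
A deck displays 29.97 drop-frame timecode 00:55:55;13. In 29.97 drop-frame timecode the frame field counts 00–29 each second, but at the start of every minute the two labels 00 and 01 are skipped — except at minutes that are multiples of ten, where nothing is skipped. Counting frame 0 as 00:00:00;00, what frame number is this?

Complete 10-minute blocks: 5, each 17982 frames → 89910.
Remaining 5 whole minutes in the current block: 1800 + 4 × 1798 = 8992 frames.
Within the current minute: 55 × 30 + 13 − 2 = 1661 (labels ;00/;01 skipped at this minute). Total = 89910 + 8992 + 1661 = 100563.

100563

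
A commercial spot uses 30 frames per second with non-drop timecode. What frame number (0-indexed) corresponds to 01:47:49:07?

frame 194077

Total seconds to the label: (1 × 3600 + 47 × 60 + 49) = 6469.
Frame index = 6469 × 30 + 7 = 194077.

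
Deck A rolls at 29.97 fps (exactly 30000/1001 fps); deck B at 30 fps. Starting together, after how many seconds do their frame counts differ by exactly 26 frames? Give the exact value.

The gap grows by |30 − 30000/1001| = 30/1001 frames per second.
Time for a 26-frame gap: 26 ÷ (30/1001) = 13013/15 s.

13013/15 seconds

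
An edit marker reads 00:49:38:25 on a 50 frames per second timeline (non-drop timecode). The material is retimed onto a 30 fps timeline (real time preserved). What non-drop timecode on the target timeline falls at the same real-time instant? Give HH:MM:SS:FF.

Source frame index: (0×3600 + 49×60 + 38) × 50 + 25 = 148925.
Real time: 148925 / (50) = 5957/2 s.
Target frame: (5957/2) × (30) = 89355.
At 30 labels/s: frame 89355 → 00:49:38:15.

00:49:38:15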